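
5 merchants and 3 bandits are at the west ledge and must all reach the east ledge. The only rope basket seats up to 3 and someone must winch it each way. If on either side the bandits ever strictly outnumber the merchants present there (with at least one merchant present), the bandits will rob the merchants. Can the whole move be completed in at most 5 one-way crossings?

Counting alone: each trip to the east ledge takes at most 3 across and each return brings at least 1 back, so after t trips out (and t−1 returns) at most 3t − (t−1) of the 8 are across; that first reaches 8 at t = 4, so at least 7 crossings are needed.
Since 5 < 7, 5 crossings cannot be enough. (The shortest complete plan in fact takes 7:)
1. 2 bandits → the east ledge.  (the west ledge: 5M 1B; the east ledge: 0M 2B)
2. 1 bandit ← the west ledge.  (the west ledge: 5M 2B; the east ledge: 0M 1B)
3. 2 merchants and 1 bandit → the east ledge.  (the west ledge: 3M 1B; the east ledge: 2M 2B)
4. 1 bandit ← the west ledge.  (the west ledge: 3M 2B; the east ledge: 2M 1B)
5. 1 merchant and 2 bandits → the east ledge.  (the west ledge: 2M 0B; the east ledge: 3M 3B)
6. 1 bandit ← the west ledge.  (the west ledge: 2M 1B; the east ledge: 3M 2B)
7. 2 merchants and 1 bandit → the east ledge.  (the west ledge: 0M 0B; the east ledge: 5M 3B)

No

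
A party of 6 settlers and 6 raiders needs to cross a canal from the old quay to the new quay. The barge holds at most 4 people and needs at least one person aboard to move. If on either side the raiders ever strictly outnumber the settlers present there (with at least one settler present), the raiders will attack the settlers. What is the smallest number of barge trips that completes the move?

9

Counting alone: each trip to the new quay takes at most 4 across and each return brings at least 1 back, so after t trips out (and t−1 returns) at most 4t − (t−1) of the 12 are across; that first reaches 12 at t = 4, so at least 7 crossings are needed.
The safety rule pushes this higher. Following every safe sequence of crossings, the most of the 12 that can be at the new quay as the barge arrives there on crossing 7 is 11 — never all 12.
So no plan with fewer than 9 crossings exists, and this one achieves 9:
1. 2 raiders → the new quay.  (the old quay: 6S 4R; the new quay: 0S 2R)
2. 1 raider ← the old quay.  (the old quay: 6S 5R; the new quay: 0S 1R)
3. 4 raiders → the new quay.  (the old quay: 6S 1R; the new quay: 0S 5R)
4. 1 raider ← the old quay.  (the old quay: 6S 2R; the new quay: 0S 4R)
5. 4 settlers → the new quay.  (the old quay: 2S 2R; the new quay: 4S 4R)
6. 1 settler and 1 raider ← the old quay.  (the old quay: 3S 3R; the new quay: 3S 3R)
7. 2 settlers and 2 raiders → the new quay.  (the old quay: 1S 1R; the new quay: 5S 5R)
8. 1 settler and 1 raider ← the old quay.  (the old quay: 2S 2R; the new quay: 4S 4R)
9. 2 settlers and 2 raiders → the new quay.  (the old quay: 0S 0R; the new quay: 6S 6R)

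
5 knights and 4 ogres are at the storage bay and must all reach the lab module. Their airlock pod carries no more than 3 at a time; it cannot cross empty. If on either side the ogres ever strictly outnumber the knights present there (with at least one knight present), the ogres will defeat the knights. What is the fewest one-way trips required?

Counting alone: each trip to the lab module takes at most 3 across and each return brings at least 1 back, so after t trips out (and t−1 returns) at most 3t − (t−1) of the 9 are across; that first reaches 9 at t = 4, so at least 7 crossings are needed.
The plan below uses exactly 7 crossings, so it is optimal:
1. 3 ogres → the lab module.  (the storage bay: 5K 1O; the lab module: 0K 3O)
2. 1 ogre ← the storage bay.  (the storage bay: 5K 2O; the lab module: 0K 2O)
3. 3 knights → the lab module.  (the storage bay: 2K 2O; the lab module: 3K 2O)
4. 1 knight ← the storage bay.  (the storage bay: 3K 2O; the lab module: 2K 2O)
5. 2 knights and 1 ogre → the lab module.  (the storage bay: 1K 1O; the lab module: 4K 3O)
6. 1 knight ← the storage bay.  (the storage bay: 2K 1O; the lab module: 3K 3O)
7. 2 knights and 1 ogre → the lab module.  (the storage bay: 0K 0O; the lab module: 5K 4O)

7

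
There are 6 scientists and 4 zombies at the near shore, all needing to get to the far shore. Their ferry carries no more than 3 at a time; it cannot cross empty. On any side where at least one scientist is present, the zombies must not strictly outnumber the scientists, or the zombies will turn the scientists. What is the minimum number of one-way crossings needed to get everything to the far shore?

9

Counting alone: each trip to the far shore takes at most 3 across and each return brings at least 1 back, so after t trips out (and t−1 returns) at most 3t − (t−1) of the 10 are across; that first reaches 10 at t = 5, so at least 9 crossings are needed.
The plan below uses exactly 9 crossings, so it is optimal:
1. 2 zombies → the far shore.  (the near shore: 6S 2Z; the far shore: 0S 2Z)
2. 1 zombie ← the near shore.  (the near shore: 6S 3Z; the far shore: 0S 1Z)
3. 3 zombies → the far shore.  (the near shore: 6S 0Z; the far shore: 0S 4Z)
4. 1 zombie ← the near shore.  (the near shore: 6S 1Z; the far shore: 0S 3Z)
5. 3 scientists → the far shore.  (the near shore: 3S 1Z; the far shore: 3S 3Z)
6. 1 zombie ← the near shore.  (the near shore: 3S 2Z; the far shore: 3S 2Z)
7. 1 scientist and 2 zombies → the far shore.  (the near shore: 2S 0Z; the far shore: 4S 4Z)
8. 1 zombie ← the near shore.  (the near shore: 2S 1Z; the far shore: 4S 3Z)
9. 2 scientists and 1 zombie → the far shore.  (the near shore: 0S 0Z; the far shore: 6S 4Z)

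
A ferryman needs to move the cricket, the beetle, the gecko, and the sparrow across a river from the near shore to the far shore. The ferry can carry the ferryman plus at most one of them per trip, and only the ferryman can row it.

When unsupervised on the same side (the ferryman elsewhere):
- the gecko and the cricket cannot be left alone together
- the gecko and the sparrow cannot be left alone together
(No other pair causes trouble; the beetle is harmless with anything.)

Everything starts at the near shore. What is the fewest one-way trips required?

9

Counting alone: the ferryman can take at most 1 across per trip to the far shore, so moving all 4 needs at least 4 loaded trips out, with a return between consecutive ones — at least 7 crossings.
The safety rule pushes this higher. Following every safe sequence of crossings, the most of the 4 that can be at the far shore as the ferry arrives there on crossing 7 is 3 — never all 4.
So no plan with fewer than 9 crossings exists, and this one achieves 9:
1. Ferryman goes to the far shore with the gecko.
2. Ferryman goes back to the near shore alone.
3. Ferryman goes to the far shore with the cricket.
4. Ferryman goes back to the near shore with the gecko.
5. Ferryman goes to the far shore with the sparrow.
6. Ferryman goes back to the near shore alone.
7. Ferryman goes to the far shore with the beetle.
8. Ferryman goes back to the near shore alone.
9. Ferryman goes to the far shore with the gecko.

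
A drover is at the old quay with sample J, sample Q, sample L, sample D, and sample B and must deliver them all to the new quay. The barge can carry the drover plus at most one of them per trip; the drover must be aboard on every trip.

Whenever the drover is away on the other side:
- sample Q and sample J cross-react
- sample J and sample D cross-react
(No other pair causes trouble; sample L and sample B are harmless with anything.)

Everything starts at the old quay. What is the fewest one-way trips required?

11

Counting alone: the drover can take at most 1 across per trip to the new quay, so moving all 5 needs at least 5 loaded trips out, with a return between consecutive ones — at least 9 crossings.
The safety rule pushes this higher. Following every safe sequence of crossings, the most of the 5 that can be at the new quay as the barge arrives there on crossing 9 is 4 — never all 5.
So no plan with fewer than 11 crossings exists, and this one achieves 11:
1. Drover goes to the new quay with sample J.  [the old quay: sample B, sample D, sample L, sample Q | the new quay: sample J]
2. Drover goes back to the old quay alone.  [the old quay: sample B, sample D, sample L, sample Q | the new quay: sample J]
3. Drover goes to the new quay with sample Q.  [the old quay: sample B, sample D, sample L | the new quay: sample J, sample Q]
4. Drover goes back to the old quay with sample J.  [the old quay: sample B, sample D, sample J, sample L | the new quay: sample Q]
5. Drover goes to the new quay with sample D.  [the old quay: sample B, sample J, sample L | the new quay: sample D, sample Q]
6. Drover goes back to the old quay alone.  [the old quay: sample B, sample J, sample L | the new quay: sample D, sample Q]
7. Drover goes to the new quay with sample L.  [the old quay: sample B, sample J | the new quay: sample D, sample L, sample Q]
8. Drover goes back to the old quay alone.  [the old quay: sample B, sample J | the new quay: sample D, sample L, sample Q]
9. Drover goes to the new quay with sample B.  [the old quay: sample J | the new quay: sample B, sample D, sample L, sample Q]
10. Drover goes back to the old quay alone.  [the old quay: sample J | the new quay: sample B, sample D, sample L, sample Q]
11. Drover goes to the new quay with sample J.  [the old quay: — | the new quay: sample B, sample D, sample J, sample L, sample Q]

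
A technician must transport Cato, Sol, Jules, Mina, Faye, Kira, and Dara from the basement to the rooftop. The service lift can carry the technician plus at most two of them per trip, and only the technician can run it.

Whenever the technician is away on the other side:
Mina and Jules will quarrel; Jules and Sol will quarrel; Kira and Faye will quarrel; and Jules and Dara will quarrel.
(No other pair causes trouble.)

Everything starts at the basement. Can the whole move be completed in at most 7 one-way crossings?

Yes — this plan uses 7 crossings (≤ 7):
1. Technician goes to the rooftop with Faye and Jules.  [the basement: Cato, Dara, Kira, Mina, Sol | the rooftop: Faye, Jules]
2. Technician goes back to the basement alone.  [the basement: Cato, Dara, Kira, Mina, Sol | the rooftop: Faye, Jules]
3. Technician goes to the rooftop with Cato and Sol.  [the basement: Dara, Kira, Mina | the rooftop: Cato, Faye, Jules, Sol]
4. Technician goes back to the basement with Jules.  [the basement: Dara, Jules, Kira, Mina | the rooftop: Cato, Faye, Sol]
5. Technician goes to the rooftop with Dara and Mina.  [the basement: Jules, Kira | the rooftop: Cato, Dara, Faye, Mina, Sol]
6. Technician goes back to the basement alone.  [the basement: Jules, Kira | the rooftop: Cato, Dara, Faye, Mina, Sol]
7. Technician goes to the rooftop with Jules and Kira.  [the basement: — | the rooftop: Cato, Dara, Faye, Jules, Kira, Mina, Sol]

Yes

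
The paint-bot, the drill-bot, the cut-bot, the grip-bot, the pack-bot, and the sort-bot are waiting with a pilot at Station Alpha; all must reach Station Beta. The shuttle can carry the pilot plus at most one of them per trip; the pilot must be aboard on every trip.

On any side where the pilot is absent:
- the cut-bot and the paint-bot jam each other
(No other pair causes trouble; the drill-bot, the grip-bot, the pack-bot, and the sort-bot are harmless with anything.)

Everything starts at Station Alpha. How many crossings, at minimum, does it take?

11

Counting alone: the pilot can take at most 1 across per trip to Station Beta, so moving all 6 needs at least 6 loaded trips out, with a return between consecutive ones — at least 11 crossings.
The plan below uses exactly 11 crossings, so it is optimal:
1. Pilot goes to Station Beta with the paint-bot.
2. Pilot goes back to Station Alpha alone.
3. Pilot goes to Station Beta with the drill-bot.
4. Pilot goes back to Station Alpha alone.
5. Pilot goes to Station Beta with the grip-bot.
6. Pilot goes back to Station Alpha alone.
7. Pilot goes to Station Beta with the pack-bot.
8. Pilot goes back to Station Alpha alone.
9. Pilot goes to Station Beta with the sort-bot.
10. Pilot goes back to Station Alpha alone.
11. Pilot goes to Station Beta with the cut-bot.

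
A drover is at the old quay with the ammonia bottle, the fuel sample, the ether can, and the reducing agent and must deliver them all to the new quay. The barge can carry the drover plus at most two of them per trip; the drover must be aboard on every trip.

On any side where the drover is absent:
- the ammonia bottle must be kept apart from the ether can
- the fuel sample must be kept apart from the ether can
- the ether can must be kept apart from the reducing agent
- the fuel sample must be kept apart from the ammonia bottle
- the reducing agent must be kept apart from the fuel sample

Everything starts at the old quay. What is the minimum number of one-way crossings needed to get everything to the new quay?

5

Counting alone: the drover can take at most 2 across per trip to the new quay, so moving all 4 needs at least 2 loaded trips out, with a return between consecutive ones — at least 3 crossings.
The safety rule pushes this higher. Following every safe sequence of crossings, the most of the 4 that can be at the new quay as the barge arrives there on crossing 3 is 3 — never all 4.
So no plan with fewer than 5 crossings exists, and this one achieves 5:
1. Drover goes to the new quay with the ether can and the fuel sample.
2. Drover goes back to the old quay with the fuel sample.
3. Drover goes to the new quay with the ammonia bottle and the reducing agent.
4. Drover goes back to the old quay with the ether can.
5. Drover goes to the new quay with the ether can and the fuel sample.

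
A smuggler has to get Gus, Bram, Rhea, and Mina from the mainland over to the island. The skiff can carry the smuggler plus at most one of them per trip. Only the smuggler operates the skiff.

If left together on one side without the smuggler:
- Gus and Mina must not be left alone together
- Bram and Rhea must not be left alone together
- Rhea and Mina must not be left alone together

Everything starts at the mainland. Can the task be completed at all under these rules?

Whatever the first load, the items left behind include a forbidden pair without the smuggler. No opening move is safe, so no plan exists.

No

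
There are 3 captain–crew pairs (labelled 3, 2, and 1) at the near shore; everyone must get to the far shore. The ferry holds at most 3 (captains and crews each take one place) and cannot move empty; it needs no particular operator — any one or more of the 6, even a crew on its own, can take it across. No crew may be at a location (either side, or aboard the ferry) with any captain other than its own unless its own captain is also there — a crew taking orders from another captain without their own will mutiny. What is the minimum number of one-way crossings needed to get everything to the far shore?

Counting alone: each trip to the far shore takes at most 3 across and each return brings at least 1 back, so after t trips out (and t−1 returns) at most 3t − (t−1) of the 6 are across; that first reaches 6 at t = 3, so at least 5 crossings are needed.
The plan below uses exactly 5 crossings, so it is optimal:
1. captain 3 and crew 3 cross → the far shore.
2. captain 3 crosses ← the near shore.
3. captain 1, captain 2, and captain 3 cross → the far shore.
4. crew 3 crosses ← the near shore.
5. crew 1, crew 2, and crew 3 cross → the far shore.

5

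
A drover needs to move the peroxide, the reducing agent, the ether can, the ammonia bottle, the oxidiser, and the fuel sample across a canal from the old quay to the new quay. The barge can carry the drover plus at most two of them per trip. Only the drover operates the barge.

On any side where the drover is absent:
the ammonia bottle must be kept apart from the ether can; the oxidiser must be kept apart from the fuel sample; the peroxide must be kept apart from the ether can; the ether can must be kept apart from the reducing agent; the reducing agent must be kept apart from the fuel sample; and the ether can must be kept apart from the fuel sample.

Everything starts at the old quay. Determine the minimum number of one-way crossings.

9

Counting alone: the drover can take at most 2 across per trip to the new quay, so moving all 6 needs at least 3 loaded trips out, with a return between consecutive ones — at least 5 crossings.
The safety rule pushes this higher. Following every safe sequence of crossings, the most of the 6 that can be at the new quay as the barge arrives there on crossings 5, 7 is 4, 5 respectively — never all 6.
So no plan with fewer than 9 crossings exists, and this one achieves 9:
1. Drover goes to the new quay with the ether can and the fuel sample.  [the old quay: the ammonia bottle, the oxidiser, the peroxide, the reducing agent | the new quay: the ether can, the fuel sample]
2. Drover goes back to the old quay with the ether can.  [the old quay: the ammonia bottle, the ether can, the oxidiser, the peroxide, the reducing agent | the new quay: the fuel sample]
3. Drover goes to the new quay with the ether can and the peroxide.  [the old quay: the ammonia bottle, the oxidiser, the reducing agent | the new quay: the ether can, the fuel sample, the peroxide]
4. Drover goes back to the old quay with the ether can.  [the old quay: the ammonia bottle, the ether can, the oxidiser, the reducing agent | the new quay: the fuel sample, the peroxide]
5. Drover goes to the new quay with the ammonia bottle and the reducing agent.  [the old quay: the ether can, the oxidiser | the new quay: the ammonia bottle, the fuel sample, the peroxide, the reducing agent]
6. Drover goes back to the old quay with the reducing agent.  [the old quay: the ether can, the oxidiser, the reducing agent | the new quay: the ammonia bottle, the fuel sample, the peroxide]
7. Drover goes to the new quay with the oxidiser and the reducing agent.  [the old quay: the ether can | the new quay: the ammonia bottle, the fuel sample, the oxidiser, the peroxide, the reducing agent]
8. Drover goes back to the old quay with the fuel sample.  [the old quay: the ether can, the fuel sample | the new quay: the ammonia bottle, the oxidiser, the peroxide, the reducing agent]
9. Drover goes to the new quay with the ether can and the fuel sample.  [the old quay: — | the new quay: the ammonia bottle, the ether can, the fuel sample, the oxidiser, the peroxide, the reducing agent]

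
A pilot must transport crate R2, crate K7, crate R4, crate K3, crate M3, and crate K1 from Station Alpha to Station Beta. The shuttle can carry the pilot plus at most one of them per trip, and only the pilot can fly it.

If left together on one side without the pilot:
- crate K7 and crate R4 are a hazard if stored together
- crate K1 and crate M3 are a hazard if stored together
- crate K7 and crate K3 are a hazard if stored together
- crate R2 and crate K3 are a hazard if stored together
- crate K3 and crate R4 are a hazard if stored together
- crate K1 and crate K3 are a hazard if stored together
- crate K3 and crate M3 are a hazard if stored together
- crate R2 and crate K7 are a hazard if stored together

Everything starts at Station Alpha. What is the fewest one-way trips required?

impossible

Whatever the first load, the items left behind include a forbidden pair without the pilot. No opening move is safe, so no plan exists.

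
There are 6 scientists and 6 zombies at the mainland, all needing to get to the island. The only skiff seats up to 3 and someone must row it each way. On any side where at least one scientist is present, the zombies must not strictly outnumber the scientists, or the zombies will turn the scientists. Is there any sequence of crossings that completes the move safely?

Following every safe sequence of crossings from the start, the most of the 12 that can be at the island as the skiff arrives there on crossings 1, 3, 5 is 3, 5, 6 respectively; the best ever achieved is 6 of 12.
From crossing 7 on, no configuration arises that was not already reachable earlier: only 17 distinct safe configurations (who is on which side, and where the skiff is) can ever be reached, none of them has everyone across, and every continuation just revisits them. They are: 0 scientists + 0 zombies across (skiff back at the start); 0 scientists + 1 zombie across (skiff there); 0 scientists + 1 zombie across (skiff back at the start); 0 scientists + 2 zombies across (skiff there); 0 scientists + 2 zombies across (skiff back at the start); 0 scientists + 3 zombies across (skiff there); 0 scientists + 3 zombies across (skiff back at the start); 0 scientists + 4 zombies across (skiff there); 0 scientists + 4 zombies across (skiff back at the start); 0 scientists + 5 zombies across (skiff there); 0 scientists + 5 zombies across (skiff back at the start); 0 scientists + 6 zombies across (skiff there); 1 scientist + 1 zombie across (skiff there); 1 scientist + 1 zombie across (skiff back at the start); 2 scientists + 2 zombies across (skiff there); 2 scientists + 2 zombies across (skiff back at the start); 3 scientists + 3 zombies across (skiff there). So no valid plan exists.

No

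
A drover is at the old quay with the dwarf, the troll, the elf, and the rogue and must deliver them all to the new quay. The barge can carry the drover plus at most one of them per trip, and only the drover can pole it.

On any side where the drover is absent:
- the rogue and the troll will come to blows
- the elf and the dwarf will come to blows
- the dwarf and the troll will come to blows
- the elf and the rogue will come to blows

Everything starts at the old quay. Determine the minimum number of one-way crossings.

impossible

Whatever the first load, the items left behind include a forbidden pair without the drover. No opening move is safe, so no plan exists.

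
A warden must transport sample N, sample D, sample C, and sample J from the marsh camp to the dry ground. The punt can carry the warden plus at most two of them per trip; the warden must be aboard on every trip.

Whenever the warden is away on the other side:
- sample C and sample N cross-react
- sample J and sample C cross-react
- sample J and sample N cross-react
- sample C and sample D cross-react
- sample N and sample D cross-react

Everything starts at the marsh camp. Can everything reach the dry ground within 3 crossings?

No

Counting alone: the warden can take at most 2 across per trip to the dry ground, so moving all 4 needs at least 2 loaded trips out, with a return between consecutive ones — at least 3 crossings.
The safety rule pushes this higher. Following every safe sequence of crossings, the most of the 4 that can be at the dry ground as the punt arrives there on crossing 3 is 3 — never all 4.
So the move cannot be finished within 3 crossings. (The shortest complete plan takes 5:)
1. Warden goes to the dry ground with sample C and sample N.  [the marsh camp: sample D, sample J | the dry ground: sample C, sample N]
2. Warden goes back to the marsh camp with sample N.  [the marsh camp: sample D, sample J, sample N | the dry ground: sample C]
3. Warden goes to the dry ground with sample D and sample J.  [the marsh camp: sample N | the dry ground: sample C, sample D, sample J]
4. Warden goes back to the marsh camp with sample C.  [the marsh camp: sample C, sample N | the dry ground: sample D, sample J]
5. Warden goes to the dry ground with sample C and sample N.  [the marsh camp: — | the dry ground: sample C, sample D, sample J, sample N]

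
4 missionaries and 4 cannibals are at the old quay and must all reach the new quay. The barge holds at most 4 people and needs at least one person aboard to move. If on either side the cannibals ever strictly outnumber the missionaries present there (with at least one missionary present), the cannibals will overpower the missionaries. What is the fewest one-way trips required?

5

Counting alone: each trip to the new quay takes at most 4 across and each return brings at least 1 back, so after t trips out (and t−1 returns) at most 4t − (t−1) of the 8 are across; that first reaches 8 at t = 3, so at least 5 crossings are needed.
The plan below uses exactly 5 crossings, so it is optimal:
1. 2 cannibals → the new quay.  (the old quay: 4M 2C; the new quay: 0M 2C)
2. 1 cannibal ← the old quay.  (the old quay: 4M 3C; the new quay: 0M 1C)
3. 4 missionaries → the new quay.  (the old quay: 0M 3C; the new quay: 4M 1C)
4. 1 cannibal ← the old quay.  (the old quay: 0M 4C; the new quay: 4M 0C)
5. 4 cannibals → the new quay.  (the old quay: 0M 0C; the new quay: 4M 4C)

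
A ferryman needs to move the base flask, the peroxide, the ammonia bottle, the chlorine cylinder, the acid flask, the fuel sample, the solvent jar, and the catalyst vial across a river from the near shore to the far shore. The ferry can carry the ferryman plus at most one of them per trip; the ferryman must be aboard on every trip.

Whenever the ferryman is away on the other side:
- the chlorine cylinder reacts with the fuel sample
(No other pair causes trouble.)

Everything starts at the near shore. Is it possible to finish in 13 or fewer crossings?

No

Counting alone: the ferryman can take at most 1 across per trip to the far shore, so moving all 8 needs at least 8 loaded trips out, with a return between consecutive ones — at least 15 crossings.
Since 13 < 15, 13 crossings cannot be enough. (The shortest complete plan in fact takes 15:)
1. Ferryman goes to the far shore with the chlorine cylinder.
2. Ferryman goes back to the near shore alone.
3. Ferryman goes to the far shore with the base flask.
4. Ferryman goes back to the near shore alone.
5. Ferryman goes to the far shore with the peroxide.
6. Ferryman goes back to the near shore alone.
7. Ferryman goes to the far shore with the ammonia bottle.
8. Ferryman goes back to the near shore alone.
9. Ferryman goes to the far shore with the acid flask.
10. Ferryman goes back to the near shore alone.
11. Ferryman goes to the far shore with the solvent jar.
12. Ferryman goes back to the near shore alone.
13. Ferryman goes to the far shore with the catalyst vial.
14. Ferryman goes back to the near shore alone.
15. Ferryman goes to the far shore with the fuel sample.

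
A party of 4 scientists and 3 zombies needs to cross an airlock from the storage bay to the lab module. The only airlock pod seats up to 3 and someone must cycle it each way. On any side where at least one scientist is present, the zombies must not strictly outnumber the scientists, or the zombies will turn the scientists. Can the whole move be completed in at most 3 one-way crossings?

No

Counting alone: each trip to the lab module takes at most 3 across and each return brings at least 1 back, so after t trips out (and t−1 returns) at most 3t − (t−1) of the 7 are across; that first reaches 7 at t = 3, so at least 5 crossings are needed.
Since 3 < 5, 3 crossings cannot be enough. (The shortest complete plan in fact takes 5:)
1. 3 zombies → the lab module.  (the storage bay: 4S 0Z; the lab module: 0S 3Z)
2. 1 zombie ← the storage bay.  (the storage bay: 4S 1Z; the lab module: 0S 2Z)
3. 3 scientists → the lab module.  (the storage bay: 1S 1Z; the lab module: 3S 2Z)
4. 1 scientist ← the storage bay.  (the storage bay: 2S 1Z; the lab module: 2S 2Z)
5. 2 scientists and 1 zombie → the lab module.  (the storage bay: 0S 0Z; the lab module: 4S 3Z)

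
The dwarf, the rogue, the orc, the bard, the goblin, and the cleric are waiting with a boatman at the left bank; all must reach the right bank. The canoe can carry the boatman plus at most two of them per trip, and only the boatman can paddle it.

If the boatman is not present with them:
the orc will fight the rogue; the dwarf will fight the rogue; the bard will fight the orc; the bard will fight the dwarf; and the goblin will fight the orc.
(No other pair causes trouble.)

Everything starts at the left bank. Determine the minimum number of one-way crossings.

Counting alone: the boatman can take at most 2 across per trip to the right bank, so moving all 6 needs at least 3 loaded trips out, with a return between consecutive ones — at least 5 crossings.
The safety rule pushes this higher. Following every safe sequence of crossings, the most of the 6 that can be at the right bank as the canoe arrives there on crossing 5 is 5 — never all 6.
So no plan with fewer than 7 crossings exists, and this one achieves 7:
1. Boatman goes to the right bank with the dwarf and the orc.  [the left bank: the bard, the cleric, the goblin, the rogue | the right bank: the dwarf, the orc]
2. Boatman goes back to the left bank alone.  [the left bank: the bard, the cleric, the goblin, the rogue | the right bank: the dwarf, the orc]
3. Boatman goes to the right bank with the bard and the rogue.  [the left bank: the cleric, the goblin | the right bank: the bard, the dwarf, the orc, the rogue]
4. Boatman goes back to the left bank with the dwarf and the orc.  [the left bank: the cleric, the dwarf, the goblin, the orc | the right bank: the bard, the rogue]
5. Boatman goes to the right bank with the cleric and the goblin.  [the left bank: the dwarf, the orc | the right bank: the bard, the cleric, the goblin, the rogue]
6. Boatman goes back to the left bank alone.  [the left bank: the dwarf, the orc | the right bank: the bard, the cleric, the goblin, the rogue]
7. Boatman goes to the right bank with the dwarf and the orc.  [the left bank: — | the right bank: the bard, the cleric, the dwarf, the goblin, the orc, the rogue]

7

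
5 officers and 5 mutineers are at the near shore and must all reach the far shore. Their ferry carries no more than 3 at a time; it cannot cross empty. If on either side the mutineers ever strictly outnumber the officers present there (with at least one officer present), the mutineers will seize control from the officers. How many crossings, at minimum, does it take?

11

Counting alone: each trip to the far shore takes at most 3 across and each return brings at least 1 back, so after t trips out (and t−1 returns) at most 3t − (t−1) of the 10 are across; that first reaches 10 at t = 5, so at least 9 crossings are needed.
The safety rule pushes this higher. Following every safe sequence of crossings, the most of the 10 that can be at the far shore as the ferry arrives there on crossing 9 is 9 — never all 10.
So no plan with fewer than 11 crossings exists, and this one achieves 11:
1. 2 mutineers → the far shore.  (the near shore: 5O 3M; the far shore: 0O 2M)
2. 1 mutineer ← the near shore.  (the near shore: 5O 4M; the far shore: 0O 1M)
3. 3 mutineers → the far shore.  (the near shore: 5O 1M; the far shore: 0O 4M)
4. 1 mutineer ← the near shore.  (the near shore: 5O 2M; the far shore: 0O 3M)
5. 3 officers → the far shore.  (the near shore: 2O 2M; the far shore: 3O 3M)
6. 1 officer and 1 mutineer ← the near shore.  (the near shore: 3O 3M; the far shore: 2O 2M)
7. 3 officers → the far shore.  (the near shore: 0O 3M; the far shore: 5O 2M)
8. 1 mutineer ← the near shore.  (the near shore: 0O 4M; the far shore: 5O 1M)
9. 2 mutineers → the far shore.  (the near shore: 0O 2M; the far shore: 5O 3M)
10. 1 mutineer ← the near shore.  (the near shore: 0O 3M; the far shore: 5O 2M)
11. 3 mutineers → the far shore.  (the near shore: 0O 0M; the far shore: 5O 5M)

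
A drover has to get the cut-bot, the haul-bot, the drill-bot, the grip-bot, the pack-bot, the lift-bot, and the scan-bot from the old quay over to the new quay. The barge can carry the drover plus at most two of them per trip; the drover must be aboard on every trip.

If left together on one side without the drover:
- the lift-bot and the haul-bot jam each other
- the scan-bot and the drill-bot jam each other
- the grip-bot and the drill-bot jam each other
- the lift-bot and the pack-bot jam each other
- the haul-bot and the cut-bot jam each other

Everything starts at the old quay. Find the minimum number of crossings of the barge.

Whatever the first load, the items left behind include a forbidden pair without the drover. No opening move is safe, so no plan exists.

impossible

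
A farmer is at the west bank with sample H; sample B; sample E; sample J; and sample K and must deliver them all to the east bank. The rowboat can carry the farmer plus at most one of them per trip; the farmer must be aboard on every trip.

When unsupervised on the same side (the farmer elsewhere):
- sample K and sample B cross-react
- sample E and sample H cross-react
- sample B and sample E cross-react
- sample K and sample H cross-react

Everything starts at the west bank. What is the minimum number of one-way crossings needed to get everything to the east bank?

Whatever the first load, the items left behind include a forbidden pair without the farmer. No opening move is safe, so no plan exists.

impossible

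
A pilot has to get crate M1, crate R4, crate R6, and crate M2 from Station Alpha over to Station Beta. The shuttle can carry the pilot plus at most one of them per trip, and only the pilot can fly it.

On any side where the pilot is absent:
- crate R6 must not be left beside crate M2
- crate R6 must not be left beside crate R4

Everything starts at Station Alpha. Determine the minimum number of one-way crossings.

9

Counting alone: the pilot can take at most 1 across per trip to Station Beta, so moving all 4 needs at least 4 loaded trips out, with a return between consecutive ones — at least 7 crossings.
The safety rule pushes this higher. Following every safe sequence of crossings, the most of the 4 that can be at Station Beta as the shuttle arrives there on crossing 7 is 3 — never all 4.
So no plan with fewer than 9 crossings exists, and this one achieves 9:
1. Pilot goes to Station Beta with crate R6.
2. Pilot goes back to Station Alpha alone.
3. Pilot goes to Station Beta with crate M1.
4. Pilot goes back to Station Alpha alone.
5. Pilot goes to Station Beta with crate R4.
6. Pilot goes back to Station Alpha with crate R6.
7. Pilot goes to Station Beta with crate M2.
8. Pilot goes back to Station Alpha alone.
9. Pilot goes to Station Beta with crate R6.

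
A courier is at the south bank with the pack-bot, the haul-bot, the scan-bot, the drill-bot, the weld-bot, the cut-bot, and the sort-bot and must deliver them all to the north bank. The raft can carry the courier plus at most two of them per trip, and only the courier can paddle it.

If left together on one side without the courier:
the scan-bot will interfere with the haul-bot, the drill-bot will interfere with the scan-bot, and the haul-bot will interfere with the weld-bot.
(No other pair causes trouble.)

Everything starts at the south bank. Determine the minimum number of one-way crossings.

7

Counting alone: the courier can take at most 2 across per trip to the north bank, so moving all 7 needs at least 4 loaded trips out, with a return between consecutive ones — at least 7 crossings.
The plan below uses exactly 7 crossings, so it is optimal:
1. Courier goes to the north bank with the haul-bot and the scan-bot.
2. Courier goes back to the south bank with the haul-bot.
3. Courier goes to the north bank with the pack-bot and the weld-bot.
4. Courier goes back to the south bank alone.
5. Courier goes to the north bank with the cut-bot and the sort-bot.
6. Courier goes back to the south bank alone.
7. Courier goes to the north bank with the drill-bot and the haul-bot.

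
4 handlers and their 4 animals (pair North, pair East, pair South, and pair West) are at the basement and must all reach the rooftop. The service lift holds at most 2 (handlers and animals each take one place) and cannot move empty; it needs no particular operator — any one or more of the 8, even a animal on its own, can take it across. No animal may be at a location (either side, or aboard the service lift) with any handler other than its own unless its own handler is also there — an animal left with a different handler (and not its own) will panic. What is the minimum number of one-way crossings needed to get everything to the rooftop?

Following every safe sequence of crossings from the start, the most of the 8 that can be at the rooftop as the service lift arrives there on crossings 1, 3, 5 is 2, 3, 4 respectively; the best ever achieved is 4 of 8.
From crossing 7 on, no configuration arises that was not already reachable earlier: only 44 distinct safe configurations (who is on which side, and where the service lift is) can ever be reached, none of them has everyone across, and every continuation just revisits them. So no valid plan exists.

impossible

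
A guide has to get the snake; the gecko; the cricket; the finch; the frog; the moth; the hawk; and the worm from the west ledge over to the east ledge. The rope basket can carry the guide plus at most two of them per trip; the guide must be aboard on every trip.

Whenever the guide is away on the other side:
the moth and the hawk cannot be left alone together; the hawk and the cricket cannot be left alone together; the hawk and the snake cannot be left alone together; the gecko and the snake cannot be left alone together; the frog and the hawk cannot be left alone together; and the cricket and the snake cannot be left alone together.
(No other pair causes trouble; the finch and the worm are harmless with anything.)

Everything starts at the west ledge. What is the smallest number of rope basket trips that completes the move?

13

Counting alone: the guide can take at most 2 across per trip to the east ledge, so moving all 8 needs at least 4 loaded trips out, with a return between consecutive ones — at least 7 crossings.
The safety rule pushes this higher. Following every safe sequence of crossings, the most of the 8 that can be at the east ledge as the rope basket arrives there on crossings 7, 9, 11 is 5, 6, 7 respectively — never all 8.
So no plan with fewer than 13 crossings exists, and this one achieves 13:
1. Guide goes to the east ledge with the hawk and the snake.
2. Guide goes back to the west ledge with the snake.
3. Guide goes to the east ledge with the gecko and the snake.
4. Guide goes back to the west ledge with the snake.
5. Guide goes to the east ledge with the finch and the snake.
6. Guide goes back to the west ledge with the snake.
7. Guide goes to the east ledge with the snake and the worm.
8. Guide goes back to the west ledge with the snake.
9. Guide goes to the east ledge with the cricket and the frog.
10. Guide goes back to the west ledge with the hawk.
11. Guide goes to the east ledge with the moth and the snake.
12. Guide goes back to the west ledge with the snake.
13. Guide goes to the east ledge with the hawk and the snake.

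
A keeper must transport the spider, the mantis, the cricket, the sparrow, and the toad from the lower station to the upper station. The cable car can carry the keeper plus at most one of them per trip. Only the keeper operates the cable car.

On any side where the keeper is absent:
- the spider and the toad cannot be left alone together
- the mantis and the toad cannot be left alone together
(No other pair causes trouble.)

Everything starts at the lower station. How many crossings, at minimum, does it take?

Counting alone: the keeper can take at most 1 across per trip to the upper station, so moving all 5 needs at least 5 loaded trips out, with a return between consecutive ones — at least 9 crossings.
The safety rule pushes this higher. Following every safe sequence of crossings, the most of the 5 that can be at the upper station as the cable car arrives there on crossing 9 is 4 — never all 5.
So no plan with fewer than 11 crossings exists, and this one achieves 11:
1. Keeper goes to the upper station with the toad.
2. Keeper goes back to the lower station alone.
3. Keeper goes to the upper station with the spider.
4. Keeper goes back to the lower station with the toad.
5. Keeper goes to the upper station with the mantis.
6. Keeper goes back to the lower station alone.
7. Keeper goes to the upper station with the cricket.
8. Keeper goes back to the lower station alone.
9. Keeper goes to the upper station with the sparrow.
10. Keeper goes back to the lower station alone.
11. Keeper goes to the upper station with the toad.

11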